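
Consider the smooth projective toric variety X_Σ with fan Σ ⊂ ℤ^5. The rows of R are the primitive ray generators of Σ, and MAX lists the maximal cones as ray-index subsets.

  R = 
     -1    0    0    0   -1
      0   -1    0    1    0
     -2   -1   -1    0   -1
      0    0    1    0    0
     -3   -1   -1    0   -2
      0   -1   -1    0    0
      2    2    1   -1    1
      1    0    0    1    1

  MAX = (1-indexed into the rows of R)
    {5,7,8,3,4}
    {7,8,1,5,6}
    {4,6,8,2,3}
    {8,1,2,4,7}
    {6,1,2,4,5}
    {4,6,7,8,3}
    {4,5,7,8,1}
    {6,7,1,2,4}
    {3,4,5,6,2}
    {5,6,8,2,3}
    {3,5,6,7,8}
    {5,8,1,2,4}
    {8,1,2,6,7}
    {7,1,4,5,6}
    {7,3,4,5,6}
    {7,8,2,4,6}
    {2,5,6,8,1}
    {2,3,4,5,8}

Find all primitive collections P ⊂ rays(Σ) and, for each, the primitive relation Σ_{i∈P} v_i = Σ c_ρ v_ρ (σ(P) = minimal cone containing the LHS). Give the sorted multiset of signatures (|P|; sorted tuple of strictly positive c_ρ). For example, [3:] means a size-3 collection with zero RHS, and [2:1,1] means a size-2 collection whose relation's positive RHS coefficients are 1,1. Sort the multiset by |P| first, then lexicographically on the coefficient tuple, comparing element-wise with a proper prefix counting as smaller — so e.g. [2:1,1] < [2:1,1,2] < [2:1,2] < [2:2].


Σ has 5 primitive collections:

  P={1,3}:  v_{1} + v_{3} = v_{5} — sig = [2:1]
  P={2,3,7}:  v_{2} + v_{3} + v_{7} = 0 — sig = [3:]
  P={2,5,7}:  v_{2} + v_{5} + v_{7} = v_{1} — sig = [3:1]
  P={1,4,6,8}:  v_{1} + v_{4} + v_{6} + v_{8} = v_{2} — sig = [4:1]
  P={4,5,6,8}:  v_{4} + v_{5} + v_{6} + v_{8} = v_{2} + v_{3} — sig = [4:1,1]

Sorted signature multiset PRS(X):
{ [2:1],  [3:],  [3:1],  [4:1],  [4:1,1] }


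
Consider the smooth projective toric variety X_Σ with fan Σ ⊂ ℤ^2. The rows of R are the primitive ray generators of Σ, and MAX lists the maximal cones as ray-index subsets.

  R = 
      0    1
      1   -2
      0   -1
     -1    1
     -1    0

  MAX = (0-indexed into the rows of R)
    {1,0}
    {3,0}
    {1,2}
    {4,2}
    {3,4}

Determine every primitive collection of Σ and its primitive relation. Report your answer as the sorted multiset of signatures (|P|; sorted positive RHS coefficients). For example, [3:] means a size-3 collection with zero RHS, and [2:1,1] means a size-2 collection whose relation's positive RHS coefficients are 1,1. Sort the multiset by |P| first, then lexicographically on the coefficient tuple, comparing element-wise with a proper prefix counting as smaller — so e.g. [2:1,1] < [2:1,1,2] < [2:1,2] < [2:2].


Σ has 5 primitive collections:

  P={0,2}:  v_{0} + v_{2} = 0  ⟹  sig = [2:]
  P={0,4}:  v_{0} + v_{4} = v_{3}  ⟹  sig = [2:1]
  P={1,3}:  v_{1} + v_{3} = v_{2}  ⟹  sig = [2:1]
  P={2,3}:  v_{2} + v_{3} = v_{4}  ⟹  sig = [2:1]
  P={1,4}:  v_{1} + v_{4} = 2·v_{2}  ⟹  sig = [2:2]

Signatures (|P|; sorted positive RHS coefficients), sorted:
    |P|=2: 5 collections, coeffs (), (1), (1), (1), (2)


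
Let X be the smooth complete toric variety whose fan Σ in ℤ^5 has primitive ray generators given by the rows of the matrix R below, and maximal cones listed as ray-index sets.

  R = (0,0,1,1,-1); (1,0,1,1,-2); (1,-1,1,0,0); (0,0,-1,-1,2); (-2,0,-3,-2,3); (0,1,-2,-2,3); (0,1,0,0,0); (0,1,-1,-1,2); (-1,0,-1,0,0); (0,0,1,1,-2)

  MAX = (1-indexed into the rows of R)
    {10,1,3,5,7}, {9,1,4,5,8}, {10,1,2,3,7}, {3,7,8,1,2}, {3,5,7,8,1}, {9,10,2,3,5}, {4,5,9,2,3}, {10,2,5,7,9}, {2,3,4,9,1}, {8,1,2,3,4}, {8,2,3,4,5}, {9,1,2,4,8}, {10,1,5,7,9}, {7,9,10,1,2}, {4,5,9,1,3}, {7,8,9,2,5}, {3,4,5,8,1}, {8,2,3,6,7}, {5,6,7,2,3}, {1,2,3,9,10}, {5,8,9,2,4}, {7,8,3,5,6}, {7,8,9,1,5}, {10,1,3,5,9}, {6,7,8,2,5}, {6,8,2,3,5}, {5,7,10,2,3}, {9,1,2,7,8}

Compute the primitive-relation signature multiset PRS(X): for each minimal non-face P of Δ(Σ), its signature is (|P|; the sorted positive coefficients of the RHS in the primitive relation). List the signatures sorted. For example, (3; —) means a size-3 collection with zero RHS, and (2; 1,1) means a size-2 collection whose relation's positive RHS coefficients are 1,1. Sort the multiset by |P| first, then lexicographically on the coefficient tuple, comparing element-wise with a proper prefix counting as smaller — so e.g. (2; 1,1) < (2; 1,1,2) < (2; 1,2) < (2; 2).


|primitive collections| = 11. Relations:

  P = {4,10}:  v_{4} + v_{10} = 0  →  sig = (2; —)
  P = {1,6}:  v_{1} + v_{6} = v_{8}  →  sig = (2; 1)
  P = {4,7}:  v_{4} + v_{7} = v_{8}  →  sig = (2; 1)
  P = {8,10}:  v_{8} + v_{10} = v_{7}  →  sig = (2; 1)
  P = {6,9}:  v_{6} + v_{9} = v_{2} + v_{5} + v_{8}  →  sig = (2; 1,1,1)
  P = {4,6}:  v_{4} + v_{6} = v_{2} + v_{3} + v_{5} + 2·v_{8}  →  sig = (2; 1,1,1,2)
  P = {6,10}:  v_{6} + v_{10} = v_{2} + v_{3} + v_{5} + 2·v_{7}  →  sig = (2; 1,1,1,2)
  P = {3,7,9}:  v_{3} + v_{7} + v_{9} = 0  →  sig = (3; —)
  P = {1,2,5}:  v_{1} + v_{2} + v_{5} = v_{9}  →  sig = (3; 1)
  P = {3,8,9}:  v_{3} + v_{8} + v_{9} = v_{4}  →  sig = (3; 1)
  P = {2,3,5,7,8}:  v_{2} + v_{3} + v_{5} + v_{7} + v_{8} = v_{6}  →  sig = (5; 1)

so the primitive-relation signature multiset is
{ (2; —),  (2; 1) ×3,  (2; 1,1,1),  (2; 1,1,1,2) ×2,  (3; —),  (3; 1) ×2,  (5; 1) }


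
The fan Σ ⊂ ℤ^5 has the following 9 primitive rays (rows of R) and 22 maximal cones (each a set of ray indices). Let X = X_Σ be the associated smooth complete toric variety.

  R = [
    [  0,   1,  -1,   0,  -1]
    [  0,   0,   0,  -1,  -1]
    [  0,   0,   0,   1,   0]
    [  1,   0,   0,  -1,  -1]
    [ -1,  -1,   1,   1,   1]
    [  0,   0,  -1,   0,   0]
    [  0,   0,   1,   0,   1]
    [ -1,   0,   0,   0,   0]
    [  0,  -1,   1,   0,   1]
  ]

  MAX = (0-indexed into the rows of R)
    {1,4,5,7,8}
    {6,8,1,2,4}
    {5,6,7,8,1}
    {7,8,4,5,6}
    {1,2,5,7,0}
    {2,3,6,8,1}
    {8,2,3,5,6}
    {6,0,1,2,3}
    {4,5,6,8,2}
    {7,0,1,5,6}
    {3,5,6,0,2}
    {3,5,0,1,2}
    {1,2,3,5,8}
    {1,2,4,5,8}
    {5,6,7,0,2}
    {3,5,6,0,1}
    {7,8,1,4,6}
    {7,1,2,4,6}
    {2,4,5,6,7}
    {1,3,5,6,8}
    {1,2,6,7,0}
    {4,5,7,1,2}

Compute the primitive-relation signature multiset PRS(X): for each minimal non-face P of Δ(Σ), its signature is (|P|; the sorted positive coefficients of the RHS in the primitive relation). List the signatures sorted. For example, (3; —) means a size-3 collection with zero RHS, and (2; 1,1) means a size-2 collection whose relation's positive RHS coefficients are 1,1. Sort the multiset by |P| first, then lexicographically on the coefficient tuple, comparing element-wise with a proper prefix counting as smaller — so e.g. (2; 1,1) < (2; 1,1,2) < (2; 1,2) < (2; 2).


The 7 primitive collections of Σ (r=9, n=5):

  P = {0,8}:  v_{0} + v_{8} = 0  ⟹  sig = (2; —)
  P = {3,7}:  v_{3} + v_{7} = v_{1}  ⟹  sig = (2; 1)
  P = {0,4}:  v_{0} + v_{4} = v_{2} + v_{7}  ⟹  sig = (2; 1,1)
  P = {3,4}:  v_{3} + v_{4} = v_{1} + v_{2} + v_{8}  ⟹  sig = (2; 1,1,1)
  P = {2,7,8}:  v_{2} + v_{7} + v_{8} = v_{4}  ⟹  sig = (3; 1)
  P = {1,2,5,6}:  v_{1} + v_{2} + v_{5} + v_{6} = 0  ⟹  sig = (4; —)
  P = {1,4,5,6}:  v_{1} + v_{4} + v_{5} + v_{6} = v_{7} + v_{8}  ⟹  sig = (4; 1,1)

Signatures (|P|; sorted positive RHS coefficients), sorted:
{ (2; —),  (2; 1),  (2; 1,1),  (2; 1,1,1),  (3; 1),  (4; —),  (4; 1,1) }


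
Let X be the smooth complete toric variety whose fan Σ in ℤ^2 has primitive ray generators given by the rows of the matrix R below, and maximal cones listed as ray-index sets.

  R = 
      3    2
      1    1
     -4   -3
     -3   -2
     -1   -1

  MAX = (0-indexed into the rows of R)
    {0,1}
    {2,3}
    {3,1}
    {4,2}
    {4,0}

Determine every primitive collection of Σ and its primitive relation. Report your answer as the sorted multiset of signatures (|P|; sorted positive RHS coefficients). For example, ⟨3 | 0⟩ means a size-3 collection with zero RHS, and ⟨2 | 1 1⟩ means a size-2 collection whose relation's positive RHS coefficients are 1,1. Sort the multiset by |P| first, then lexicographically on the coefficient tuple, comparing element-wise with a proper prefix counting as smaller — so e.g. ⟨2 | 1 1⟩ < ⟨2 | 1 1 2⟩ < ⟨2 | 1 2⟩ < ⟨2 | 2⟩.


5 collections generate NE(X_Σ); each relation:

  • {0,3}:  v_{0} + v_{3} = 0 — sig = ⟨2 | 0⟩
  • {1,4}:  v_{1} + v_{4} = 0 — sig = ⟨2 | 0⟩
  • {0,2}:  v_{0} + v_{2} = v_{4} — sig = ⟨2 | 1⟩
  • {1,2}:  v_{1} + v_{2} = v_{3} — sig = ⟨2 | 1⟩
  • {3,4}:  v_{3} + v_{4} = v_{2} — sig = ⟨2 | 1⟩

Sorted signature multiset PRS(X):
    |P|=2: 5 collections, coeffs (), (), (1), (1), (1)


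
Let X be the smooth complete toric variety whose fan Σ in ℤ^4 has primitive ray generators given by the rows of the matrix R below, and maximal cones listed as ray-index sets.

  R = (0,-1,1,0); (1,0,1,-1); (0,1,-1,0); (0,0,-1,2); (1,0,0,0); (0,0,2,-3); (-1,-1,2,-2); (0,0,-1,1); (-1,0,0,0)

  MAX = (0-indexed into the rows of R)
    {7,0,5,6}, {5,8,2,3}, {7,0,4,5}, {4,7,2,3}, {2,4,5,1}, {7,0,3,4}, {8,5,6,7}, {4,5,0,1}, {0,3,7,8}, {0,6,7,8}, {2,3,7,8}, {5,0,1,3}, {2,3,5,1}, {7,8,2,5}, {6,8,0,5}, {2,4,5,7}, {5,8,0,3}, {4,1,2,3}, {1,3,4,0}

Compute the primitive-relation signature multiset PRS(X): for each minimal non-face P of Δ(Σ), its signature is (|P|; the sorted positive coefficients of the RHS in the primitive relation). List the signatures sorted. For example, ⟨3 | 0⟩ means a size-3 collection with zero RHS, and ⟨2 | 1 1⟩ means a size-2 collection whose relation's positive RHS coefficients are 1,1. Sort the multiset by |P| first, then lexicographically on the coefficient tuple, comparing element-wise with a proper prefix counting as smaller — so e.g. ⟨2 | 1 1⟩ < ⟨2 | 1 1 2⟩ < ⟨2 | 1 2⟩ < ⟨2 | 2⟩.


Minimal non-faces — 11 found among 9 rays, 19 max cones:

  P = {0,2}:  v_{0} + v_{2} = 0  ⟹  sig = ⟨2 | 0⟩
  P = {4,8}:  v_{4} + v_{8} = 0  ⟹  sig = ⟨2 | 0⟩
  P = {1,7}:  v_{1} + v_{7} = v_{4}  ⟹  sig = ⟨2 | 1⟩
  P = {1,6}:  v_{1} + v_{6} = v_{0} + v_{5}  ⟹  sig = ⟨2 | 1 1⟩
  P = {1,8}:  v_{1} + v_{8} = v_{3} + v_{5}  ⟹  sig = ⟨2 | 1 1⟩
  P = {3,6}:  v_{3} + v_{6} = v_{0} + v_{8}  ⟹  sig = ⟨2 | 1 1⟩
  P = {2,6}:  v_{2} + v_{6} = v_{5} + v_{7} + v_{8}  ⟹  sig = ⟨2 | 1 1 1⟩
  P = {4,6}:  v_{4} + v_{6} = v_{0} + v_{5} + v_{7}  ⟹  sig = ⟨2 | 1 1 1⟩
  P = {3,5,7}:  v_{3} + v_{5} + v_{7} = 0  ⟹  sig = ⟨3 | 0⟩
  P = {3,4,5}:  v_{3} + v_{4} + v_{5} = v_{1}  ⟹  sig = ⟨3 | 1⟩
  P = {0,5,7,8}:  v_{0} + v_{5} + v_{7} + v_{8} = v_{6}  ⟹  sig = ⟨4 | 1⟩

Signatures (|P|; sorted positive RHS coefficients), sorted:
{ ⟨2 | 0⟩ ×2,  ⟨2 | 1⟩,  ⟨2 | 1 1⟩ ×3,  ⟨2 | 1 1 1⟩ ×2,  ⟨3 | 0⟩,  ⟨3 | 1⟩,  ⟨4 | 1⟩ }


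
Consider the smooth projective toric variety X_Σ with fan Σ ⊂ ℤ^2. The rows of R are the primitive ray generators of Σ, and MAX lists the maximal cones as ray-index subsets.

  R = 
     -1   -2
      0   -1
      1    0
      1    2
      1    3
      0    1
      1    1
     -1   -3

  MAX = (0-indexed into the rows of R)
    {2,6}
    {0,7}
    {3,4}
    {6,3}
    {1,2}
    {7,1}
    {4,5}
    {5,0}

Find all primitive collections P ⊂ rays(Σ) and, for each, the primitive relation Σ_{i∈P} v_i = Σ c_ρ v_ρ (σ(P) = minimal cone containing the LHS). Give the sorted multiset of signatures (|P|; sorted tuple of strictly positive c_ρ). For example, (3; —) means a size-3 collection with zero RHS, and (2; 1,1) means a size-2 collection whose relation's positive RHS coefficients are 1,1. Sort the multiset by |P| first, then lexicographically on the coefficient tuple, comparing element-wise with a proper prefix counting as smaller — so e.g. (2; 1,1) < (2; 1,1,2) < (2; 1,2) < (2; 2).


|primitive collections| = 20. Relations:

  P={0,3}:  v_{0} + v_{3} = 0  →  sig = (2; —)
  P={1,5}:  v_{1} + v_{5} = 0  →  sig = (2; —)
  P={4,7}:  v_{4} + v_{7} = 0  →  sig = (2; —)
  P={0,1}:  v_{0} + v_{1} = v_{7}  →  sig = (2; 1)
  P={0,4}:  v_{0} + v_{4} = v_{5}  →  sig = (2; 1)
  P={0,6}:  v_{0} + v_{6} = v_{1}  →  sig = (2; 1)
  P={1,3}:  v_{1} + v_{3} = v_{6}  →  sig = (2; 1)
  P={1,4}:  v_{1} + v_{4} = v_{3}  →  sig = (2; 1)
  P={1,6}:  v_{1} + v_{6} = v_{2}  →  sig = (2; 1)
  P={2,5}:  v_{2} + v_{5} = v_{6}  →  sig = (2; 1)
  P={3,5}:  v_{3} + v_{5} = v_{4}  →  sig = (2; 1)
  P={3,7}:  v_{3} + v_{7} = v_{1}  →  sig = (2; 1)
  P={5,6}:  v_{5} + v_{6} = v_{3}  →  sig = (2; 1)
  P={5,7}:  v_{5} + v_{7} = v_{0}  →  sig = (2; 1)
  P={2,4}:  v_{2} + v_{4} = v_{3} + v_{6}  →  sig = (2; 1,1)
  P={0,2}:  v_{0} + v_{2} = 2·v_{1}  →  sig = (2; 2)
  P={2,3}:  v_{2} + v_{3} = 2·v_{6}  →  sig = (2; 2)
  P={4,6}:  v_{4} + v_{6} = 2·v_{3}  →  sig = (2; 2)
  P={6,7}:  v_{6} + v_{7} = 2·v_{1}  →  sig = (2; 2)
  P={2,7}:  v_{2} + v_{7} = 3·v_{1}  →  sig = (2; 3)

Sorted signature multiset PRS(X):
[(2; —), (2; —), (2; —), (2; 1), (2; 1), (2; 1), (2; 1), (2; 1), (2; 1), (2; 1), (2; 1), (2; 1), (2; 1), (2; 1), (2; 1,1), (2; 2), (2; 2), (2; 2), (2; 2), (2; 3)]


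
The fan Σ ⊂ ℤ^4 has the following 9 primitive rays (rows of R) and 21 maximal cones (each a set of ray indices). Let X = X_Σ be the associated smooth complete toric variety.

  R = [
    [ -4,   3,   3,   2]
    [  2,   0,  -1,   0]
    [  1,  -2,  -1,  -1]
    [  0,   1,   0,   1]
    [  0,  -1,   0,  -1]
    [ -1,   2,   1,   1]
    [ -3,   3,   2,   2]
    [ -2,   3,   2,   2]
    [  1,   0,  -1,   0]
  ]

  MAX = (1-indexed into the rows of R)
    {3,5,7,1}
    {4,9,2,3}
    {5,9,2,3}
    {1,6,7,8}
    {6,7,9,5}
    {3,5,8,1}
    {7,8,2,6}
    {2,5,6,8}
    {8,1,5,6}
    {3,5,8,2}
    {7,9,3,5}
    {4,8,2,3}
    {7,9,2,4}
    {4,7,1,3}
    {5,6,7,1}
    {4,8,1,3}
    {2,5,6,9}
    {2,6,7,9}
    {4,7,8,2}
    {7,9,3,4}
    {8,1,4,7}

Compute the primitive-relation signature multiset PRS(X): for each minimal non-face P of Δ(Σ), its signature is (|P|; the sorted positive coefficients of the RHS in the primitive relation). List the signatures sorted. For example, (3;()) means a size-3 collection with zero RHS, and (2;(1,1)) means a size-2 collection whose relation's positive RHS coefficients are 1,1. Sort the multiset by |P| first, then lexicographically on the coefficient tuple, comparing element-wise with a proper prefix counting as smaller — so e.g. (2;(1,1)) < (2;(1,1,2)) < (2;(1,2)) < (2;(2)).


Δ(Σ) — 9 vertices, 10 min non-faces:

  P = {3,6}:  v_{3} + v_{6} = 0  ⟹  sig = (2;())
  P = {4,5}:  v_{4} + v_{5} = 0  ⟹  sig = (2;())
  P = {1,2}:  v_{1} + v_{2} = v_{8}  ⟹  sig = (2;(1))
  P = {1,9}:  v_{1} + v_{9} = v_{7}  ⟹  sig = (2;(1))
  P = {4,6}:  v_{4} + v_{6} = v_{2} + v_{7}  ⟹  sig = (2;(1,1))
  P = {8,9}:  v_{8} + v_{9} = v_{2} + v_{7}  ⟹  sig = (2;(1,1))
  P = {2,3,7}:  v_{2} + v_{3} + v_{7} = v_{4}  ⟹  sig = (3;(1))
  P = {2,5,7}:  v_{2} + v_{5} + v_{7} = v_{6}  ⟹  sig = (3;(1))
  P = {3,7,8}:  v_{3} + v_{7} + v_{8} = v_{1} + v_{4}  ⟹  sig = (3;(1,1))
  P = {5,7,8}:  v_{5} + v_{7} + v_{8} = v_{1} + v_{6}  ⟹  sig = (3;(1,1))

Sorted signature multiset PRS(X):
    (2;())
    (2;())
    (2;(1))
    (2;(1))
    (2;(1,1))
    (2;(1,1))
    (3;(1))
    (3;(1))
    (3;(1,1))
    (3;(1,1))


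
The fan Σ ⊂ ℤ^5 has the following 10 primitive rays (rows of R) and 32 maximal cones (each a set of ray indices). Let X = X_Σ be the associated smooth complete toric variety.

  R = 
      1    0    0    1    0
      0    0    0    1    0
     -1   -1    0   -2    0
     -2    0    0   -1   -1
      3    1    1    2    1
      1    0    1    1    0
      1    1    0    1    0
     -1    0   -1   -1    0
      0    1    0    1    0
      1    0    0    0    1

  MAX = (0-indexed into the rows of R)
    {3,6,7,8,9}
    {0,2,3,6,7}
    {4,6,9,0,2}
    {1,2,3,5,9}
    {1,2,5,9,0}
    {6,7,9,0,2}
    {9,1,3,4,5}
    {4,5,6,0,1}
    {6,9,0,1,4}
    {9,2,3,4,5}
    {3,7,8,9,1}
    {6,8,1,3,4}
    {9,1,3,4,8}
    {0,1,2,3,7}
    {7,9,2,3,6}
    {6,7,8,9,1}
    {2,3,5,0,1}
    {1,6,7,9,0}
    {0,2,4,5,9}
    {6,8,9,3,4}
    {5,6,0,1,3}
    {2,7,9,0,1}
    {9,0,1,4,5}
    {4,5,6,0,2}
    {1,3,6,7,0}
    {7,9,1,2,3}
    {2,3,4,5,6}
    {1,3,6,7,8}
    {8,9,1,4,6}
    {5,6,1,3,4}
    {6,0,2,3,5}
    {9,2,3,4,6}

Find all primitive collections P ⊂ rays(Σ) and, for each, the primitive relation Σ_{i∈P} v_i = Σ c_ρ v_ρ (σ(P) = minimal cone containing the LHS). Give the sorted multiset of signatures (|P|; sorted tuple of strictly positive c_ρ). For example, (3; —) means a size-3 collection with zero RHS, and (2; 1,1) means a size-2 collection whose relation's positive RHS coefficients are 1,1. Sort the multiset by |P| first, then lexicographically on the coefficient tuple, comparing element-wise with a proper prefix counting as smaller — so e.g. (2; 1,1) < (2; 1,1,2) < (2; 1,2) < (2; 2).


|primitive collections| = 11. Relations:

  P = {5,7}:  v_{5} + v_{7} = 0 — sig = (2; —)
  P = {0,8}:  v_{0} + v_{8} = v_{1} + v_{6} — sig = (2; 1,1)
  P = {2,8}:  v_{2} + v_{8} = v_{3} + v_{9} — sig = (2; 1,1)
  P = {4,7}:  v_{4} + v_{7} = v_{6} + v_{9} — sig = (2; 1,1)
  P = {5,8}:  v_{5} + v_{8} = v_{1} + v_{3} + v_{4} — sig = (2; 1,1,1)
  P = {0,3,9}:  v_{0} + v_{3} + v_{9} = 0 — sig = (3; —)
  P = {1,2,6}:  v_{1} + v_{2} + v_{6} = 0 — sig = (3; —)
  P = {5,6,9}:  v_{5} + v_{6} + v_{9} = v_{4} — sig = (3; 1)
  P = {0,3,4}:  v_{0} + v_{3} + v_{4} = v_{5} + v_{6} — sig = (3; 1,1)
  P = {1,2,4}:  v_{1} + v_{2} + v_{4} = v_{5} + v_{9} — sig = (3; 1,1)
  P = {1,3,6,9}:  v_{1} + v_{3} + v_{6} + v_{9} = v_{8} — sig = (4; 1)

Signatures (|P|; sorted positive RHS coefficients), sorted:
    (2; —)
    (2; 1,1)
    (2; 1,1)
    (2; 1,1)
    (2; 1,1,1)
    (3; —)
    (3; —)
    (3; 1)
    (3; 1,1)
    (3; 1,1)
    (4; 1)


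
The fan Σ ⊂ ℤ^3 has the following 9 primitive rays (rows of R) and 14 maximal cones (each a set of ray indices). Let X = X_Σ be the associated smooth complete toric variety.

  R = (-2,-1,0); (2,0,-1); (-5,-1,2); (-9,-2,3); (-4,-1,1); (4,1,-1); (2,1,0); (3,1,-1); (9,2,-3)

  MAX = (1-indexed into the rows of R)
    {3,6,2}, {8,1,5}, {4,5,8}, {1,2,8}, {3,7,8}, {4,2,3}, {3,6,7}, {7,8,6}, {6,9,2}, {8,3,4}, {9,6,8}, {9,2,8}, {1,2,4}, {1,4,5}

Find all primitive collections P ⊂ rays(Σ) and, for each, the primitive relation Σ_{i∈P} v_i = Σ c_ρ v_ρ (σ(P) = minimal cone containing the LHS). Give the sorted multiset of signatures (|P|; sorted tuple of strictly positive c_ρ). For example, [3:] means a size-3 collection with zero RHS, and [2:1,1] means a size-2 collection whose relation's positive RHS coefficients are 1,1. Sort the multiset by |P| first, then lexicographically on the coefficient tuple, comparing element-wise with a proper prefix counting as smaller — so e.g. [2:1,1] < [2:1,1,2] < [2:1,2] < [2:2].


|primitive collections| = 20. Relations:

  P = {1,7}:  v_{1} + v_{7} = 0  so sig = [2:]
  P = {4,9}:  v_{4} + v_{9} = 0  so sig = [2:]
  P = {5,6}:  v_{5} + v_{6} = 0  so sig = [2:]
  P = {1,6}:  v_{1} + v_{6} = v_{2}  so sig = [2:1]
  P = {2,5}:  v_{2} + v_{5} = v_{1}  so sig = [2:1]
  P = {2,7}:  v_{2} + v_{7} = v_{6}  so sig = [2:1]
  P = {3,5}:  v_{3} + v_{5} = v_{4}  so sig = [2:1]
  P = {3,9}:  v_{3} + v_{9} = v_{6}  so sig = [2:1]
  P = {4,6}:  v_{4} + v_{6} = v_{3}  so sig = [2:1]
  P = {1,3}:  v_{1} + v_{3} = v_{2} + v_{4}  so sig = [2:1,1]
  P = {5,7}:  v_{5} + v_{7} = v_{3} + v_{8}  so sig = [2:1,1]
  P = {5,9}:  v_{5} + v_{9} = v_{2} + v_{8}  so sig = [2:1,1]
  P = {1,9}:  v_{1} + v_{9} = 2·v_{2} + v_{8}  so sig = [2:1,2]
  P = {4,7}:  v_{4} + v_{7} = 2·v_{3} + v_{8}  so sig = [2:1,2]
  P = {7,9}:  v_{7} + v_{9} = 2·v_{6} + v_{8}  so sig = [2:1,2]
  P = {2,3,8}:  v_{2} + v_{3} + v_{8} = 0  so sig = [3:]
  P = {2,4,8}:  v_{2} + v_{4} + v_{8} = v_{5}  so sig = [3:1]
  P = {2,6,8}:  v_{2} + v_{6} + v_{8} = v_{9}  so sig = [3:1]
  P = {3,6,8}:  v_{3} + v_{6} + v_{8} = v_{7}  so sig = [3:1]
  P = {1,4,8}:  v_{1} + v_{4} + v_{8} = 2·v_{5}  so sig = [3:2]

Signatures (|P|; sorted positive RHS coefficients), sorted:
[[2:], [2:], [2:], [2:1], [2:1], [2:1], [2:1], [2:1], [2:1], [2:1,1], [2:1,1], [2:1,1], [2:1,2], [2:1,2], [2:1,2], [3:], [3:1], [3:1], [3:1], [3:2]]


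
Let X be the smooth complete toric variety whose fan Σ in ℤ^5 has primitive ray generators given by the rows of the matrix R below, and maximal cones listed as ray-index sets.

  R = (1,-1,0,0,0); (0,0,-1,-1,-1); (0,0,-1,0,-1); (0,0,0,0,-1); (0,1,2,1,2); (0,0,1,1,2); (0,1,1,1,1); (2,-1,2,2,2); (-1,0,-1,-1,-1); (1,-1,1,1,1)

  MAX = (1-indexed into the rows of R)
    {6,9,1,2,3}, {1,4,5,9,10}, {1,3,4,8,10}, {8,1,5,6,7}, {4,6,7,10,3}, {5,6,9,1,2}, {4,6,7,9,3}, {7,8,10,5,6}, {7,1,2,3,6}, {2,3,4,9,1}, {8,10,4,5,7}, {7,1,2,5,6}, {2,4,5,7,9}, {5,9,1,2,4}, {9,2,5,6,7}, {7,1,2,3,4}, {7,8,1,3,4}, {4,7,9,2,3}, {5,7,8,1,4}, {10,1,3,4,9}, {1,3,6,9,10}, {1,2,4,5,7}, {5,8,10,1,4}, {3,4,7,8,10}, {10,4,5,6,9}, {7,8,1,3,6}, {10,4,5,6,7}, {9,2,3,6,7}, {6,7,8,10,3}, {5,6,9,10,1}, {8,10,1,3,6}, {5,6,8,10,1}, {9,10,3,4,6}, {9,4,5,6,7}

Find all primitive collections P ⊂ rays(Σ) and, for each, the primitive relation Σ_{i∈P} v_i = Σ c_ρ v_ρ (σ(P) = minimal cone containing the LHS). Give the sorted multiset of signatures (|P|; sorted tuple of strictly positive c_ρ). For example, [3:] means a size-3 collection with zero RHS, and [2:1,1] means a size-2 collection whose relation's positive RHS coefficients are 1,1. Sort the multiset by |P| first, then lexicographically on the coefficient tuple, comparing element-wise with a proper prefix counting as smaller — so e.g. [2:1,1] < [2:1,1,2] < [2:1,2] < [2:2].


10 collections generate NE(X_Σ); each relation:

  P={2,10}:  v_{2} + v_{10} = v_{1}  ⇒ sig = [2:1]
  P={3,5}:  v_{3} + v_{5} = v_{7}  ⇒ sig = [2:1]
  P={8,9}:  v_{8} + v_{9} = v_{10}  ⇒ sig = [2:1]
  P={2,8}:  v_{2} + v_{8} = 2·v_{1} + v_{7}  ⇒ sig = [2:1,2]
  P={1,7,9}:  v_{1} + v_{7} + v_{9} = 0  ⇒ sig = [3:]
  P={2,4,6}:  v_{2} + v_{4} + v_{6} = 0  ⇒ sig = [3:]
  P={1,4,6}:  v_{1} + v_{4} + v_{6} = v_{10}  ⇒ sig = [3:1]
  P={1,7,10}:  v_{1} + v_{7} + v_{10} = v_{8}  ⇒ sig = [3:1]
  P={7,9,10}:  v_{7} + v_{9} + v_{10} = v_{4} + v_{6}  ⇒ sig = [3:1,1]
  P={4,6,8}:  v_{4} + v_{6} + v_{8} = v_{7} + 2·v_{10}  ⇒ sig = [3:1,2]

Sorted signature multiset PRS(X):
{ [2:1] ×3,  [2:1,2],  [3:] ×2,  [3:1] ×2,  [3:1,1],  [3:1,2] }


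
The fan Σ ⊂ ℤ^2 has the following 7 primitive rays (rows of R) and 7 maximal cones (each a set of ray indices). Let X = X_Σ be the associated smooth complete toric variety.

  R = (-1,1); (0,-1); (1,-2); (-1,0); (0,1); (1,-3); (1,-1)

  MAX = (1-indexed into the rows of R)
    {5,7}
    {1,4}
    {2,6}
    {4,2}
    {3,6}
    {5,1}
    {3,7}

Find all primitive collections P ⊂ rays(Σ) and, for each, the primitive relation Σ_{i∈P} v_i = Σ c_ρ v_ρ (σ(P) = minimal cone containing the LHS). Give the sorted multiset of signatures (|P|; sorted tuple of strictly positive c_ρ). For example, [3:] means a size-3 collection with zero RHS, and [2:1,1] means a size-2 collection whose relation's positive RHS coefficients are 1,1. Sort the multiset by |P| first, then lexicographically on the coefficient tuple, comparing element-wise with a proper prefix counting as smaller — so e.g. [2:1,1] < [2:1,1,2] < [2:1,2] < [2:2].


|primitive collections| = 14. Relations:

  P={1,7}:  v_{1} + v_{7} = 0  →  sig = [2:]
  P={2,5}:  v_{2} + v_{5} = 0  →  sig = [2:]
  P={1,2}:  v_{1} + v_{2} = v_{4}  →  sig = [2:1]
  P={1,3}:  v_{1} + v_{3} = v_{2}  →  sig = [2:1]
  P={2,3}:  v_{2} + v_{3} = v_{6}  →  sig = [2:1]
  P={2,7}:  v_{2} + v_{7} = v_{3}  →  sig = [2:1]
  P={3,5}:  v_{3} + v_{5} = v_{7}  →  sig = [2:1]
  P={4,5}:  v_{4} + v_{5} = v_{1}  →  sig = [2:1]
  P={4,7}:  v_{4} + v_{7} = v_{2}  →  sig = [2:1]
  P={5,6}:  v_{5} + v_{6} = v_{3}  →  sig = [2:1]
  P={1,6}:  v_{1} + v_{6} = 2·v_{2}  →  sig = [2:2]
  P={3,4}:  v_{3} + v_{4} = 2·v_{2}  →  sig = [2:2]
  P={6,7}:  v_{6} + v_{7} = 2·v_{3}  →  sig = [2:2]
  P={4,6}:  v_{4} + v_{6} = 3·v_{2}  →  sig = [2:3]

Sorted signature multiset PRS(X):
{ [2:] ×2,  [2:1] ×8,  [2:2] ×3,  [2:3] }


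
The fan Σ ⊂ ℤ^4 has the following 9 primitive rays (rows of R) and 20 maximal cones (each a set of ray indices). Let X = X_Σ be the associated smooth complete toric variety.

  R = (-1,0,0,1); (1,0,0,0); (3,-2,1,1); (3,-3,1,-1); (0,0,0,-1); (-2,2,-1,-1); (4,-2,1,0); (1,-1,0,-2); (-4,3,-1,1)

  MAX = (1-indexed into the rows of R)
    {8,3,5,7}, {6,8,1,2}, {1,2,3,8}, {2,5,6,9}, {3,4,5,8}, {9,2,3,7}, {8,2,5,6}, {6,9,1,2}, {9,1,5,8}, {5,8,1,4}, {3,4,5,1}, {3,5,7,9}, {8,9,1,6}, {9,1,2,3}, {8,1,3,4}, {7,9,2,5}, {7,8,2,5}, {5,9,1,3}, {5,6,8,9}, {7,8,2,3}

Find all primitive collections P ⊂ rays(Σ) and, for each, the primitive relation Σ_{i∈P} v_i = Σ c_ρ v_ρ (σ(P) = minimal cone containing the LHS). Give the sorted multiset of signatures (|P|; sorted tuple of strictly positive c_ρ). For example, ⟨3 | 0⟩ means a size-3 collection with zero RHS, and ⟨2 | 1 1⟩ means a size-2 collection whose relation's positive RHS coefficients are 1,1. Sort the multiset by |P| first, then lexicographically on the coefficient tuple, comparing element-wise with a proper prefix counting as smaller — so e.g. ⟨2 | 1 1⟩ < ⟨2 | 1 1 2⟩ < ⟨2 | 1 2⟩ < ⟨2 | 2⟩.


14 collections generate NE(X_Σ); each relation:

  {1,7}:  v_{1} + v_{7} = v_{3}  so sig = ⟨2 | 1⟩
  {3,6}:  v_{3} + v_{6} = v_{2}  so sig = ⟨2 | 1⟩
  {4,6}:  v_{4} + v_{6} = v_{8}  so sig = ⟨2 | 1⟩
  {2,4}:  v_{2} + v_{4} = v_{3} + v_{8}  so sig = ⟨2 | 1 1⟩
  {4,9}:  v_{4} + v_{9} = v_{1} + v_{5}  so sig = ⟨2 | 1 1⟩
  {4,7}:  v_{4} + v_{7} = 2·v_{3} + v_{5} + v_{8}  so sig = ⟨2 | 1 1 2⟩
  {6,7}:  v_{6} + v_{7} = 2·v_{2} + v_{5}  so sig = ⟨2 | 1 2⟩
  {1,2,5}:  v_{1} + v_{2} + v_{5} = 0  so sig = ⟨3 | 0⟩
  {3,8,9}:  v_{3} + v_{8} + v_{9} = 0  so sig = ⟨3 | 0⟩
  {2,3,5}:  v_{2} + v_{3} + v_{5} = v_{7}  so sig = ⟨3 | 1⟩
  {2,8,9}:  v_{2} + v_{8} + v_{9} = v_{6}  so sig = ⟨3 | 1⟩
  {1,5,6}:  v_{1} + v_{5} + v_{6} = v_{8} + v_{9}  so sig = ⟨3 | 1 1⟩
  {7,8,9}:  v_{7} + v_{8} + v_{9} = v_{2} + v_{5}  so sig = ⟨3 | 1 1⟩
  {1,3,5,8}:  v_{1} + v_{3} + v_{5} + v_{8} = v_{4}  so sig = ⟨4 | 1⟩

Hence PRS(X_Σ) =
[⟨2 | 1⟩, ⟨2 | 1⟩, ⟨2 | 1⟩, ⟨2 | 1 1⟩, ⟨2 | 1 1⟩, ⟨2 | 1 1 2⟩, ⟨2 | 1 2⟩, ⟨3 | 0⟩, ⟨3 | 0⟩, ⟨3 | 1⟩, ⟨3 | 1⟩, ⟨3 | 1 1⟩, ⟨3 | 1 1⟩, ⟨4 | 1⟩]


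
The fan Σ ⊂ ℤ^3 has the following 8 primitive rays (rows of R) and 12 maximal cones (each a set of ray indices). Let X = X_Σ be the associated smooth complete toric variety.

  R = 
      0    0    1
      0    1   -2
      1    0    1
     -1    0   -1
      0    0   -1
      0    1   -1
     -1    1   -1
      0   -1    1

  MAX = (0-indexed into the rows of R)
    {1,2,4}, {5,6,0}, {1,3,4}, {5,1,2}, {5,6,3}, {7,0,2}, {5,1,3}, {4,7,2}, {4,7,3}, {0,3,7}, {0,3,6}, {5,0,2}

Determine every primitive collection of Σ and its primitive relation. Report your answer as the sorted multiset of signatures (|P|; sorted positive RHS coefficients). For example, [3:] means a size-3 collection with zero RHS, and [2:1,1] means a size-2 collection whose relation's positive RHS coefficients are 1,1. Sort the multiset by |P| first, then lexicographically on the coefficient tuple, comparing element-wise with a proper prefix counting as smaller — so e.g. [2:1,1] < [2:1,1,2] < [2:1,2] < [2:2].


The 11 primitive collections of Σ (r=8, n=3):

  P = {0,4}:  v_{0} + v_{4} = 0  →  sig = [2:]
  P = {2,3}:  v_{2} + v_{3} = 0  →  sig = [2:]
  P = {5,7}:  v_{5} + v_{7} = 0  →  sig = [2:]
  P = {0,1}:  v_{0} + v_{1} = v_{5}  →  sig = [2:1]
  P = {1,7}:  v_{1} + v_{7} = v_{4}  →  sig = [2:1]
  P = {4,5}:  v_{4} + v_{5} = v_{1}  →  sig = [2:1]
  P = {2,6}:  v_{2} + v_{6} = v_{0} + v_{5}  →  sig = [2:1,1]
  P = {4,6}:  v_{4} + v_{6} = v_{3} + v_{5}  →  sig = [2:1,1]
  P = {6,7}:  v_{6} + v_{7} = v_{0} + v_{3}  →  sig = [2:1,1]
  P = {1,6}:  v_{1} + v_{6} = v_{3} + 2·v_{5}  →  sig = [2:1,2]
  P = {0,3,5}:  v_{0} + v_{3} + v_{5} = v_{6}  →  sig = [3:1]

Hence PRS(X_Σ) =
[[2:], [2:], [2:], [2:1], [2:1], [2:1], [2:1,1], [2:1,1], [2:1,1], [2:1,2], [3:1]]


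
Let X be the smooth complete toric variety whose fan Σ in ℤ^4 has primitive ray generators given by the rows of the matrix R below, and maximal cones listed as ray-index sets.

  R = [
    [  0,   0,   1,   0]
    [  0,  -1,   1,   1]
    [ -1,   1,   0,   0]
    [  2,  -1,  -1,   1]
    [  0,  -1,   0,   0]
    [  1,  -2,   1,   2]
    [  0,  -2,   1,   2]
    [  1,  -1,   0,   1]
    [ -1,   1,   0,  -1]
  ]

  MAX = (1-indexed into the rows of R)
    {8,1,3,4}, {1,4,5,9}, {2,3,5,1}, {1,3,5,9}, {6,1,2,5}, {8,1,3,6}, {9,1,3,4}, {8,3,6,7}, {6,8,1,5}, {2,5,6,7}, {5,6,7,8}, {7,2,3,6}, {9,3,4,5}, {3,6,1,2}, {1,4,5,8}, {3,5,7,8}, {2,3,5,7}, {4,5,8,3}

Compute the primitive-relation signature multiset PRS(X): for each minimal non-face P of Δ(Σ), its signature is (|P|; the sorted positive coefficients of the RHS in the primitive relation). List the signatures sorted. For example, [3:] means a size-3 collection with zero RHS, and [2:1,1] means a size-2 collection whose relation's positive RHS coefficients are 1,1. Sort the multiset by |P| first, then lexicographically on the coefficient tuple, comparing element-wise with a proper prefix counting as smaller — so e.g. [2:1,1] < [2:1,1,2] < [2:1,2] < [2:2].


Minimal non-faces — 12 found among 9 rays, 18 max cones:

  • {8,9}:  v_{8} + v_{9} = 0 — sig = [2:]
  • {2,8}:  v_{2} + v_{8} = v_{6} — sig = [2:1]
  • {6,9}:  v_{6} + v_{9} = v_{2} — sig = [2:1]
  • {2,9}:  v_{2} + v_{9} = v_{1} + v_{3} + v_{5} — sig = [2:1,1,1]
  • {7,9}:  v_{7} + v_{9} = v_{2} + v_{3} + v_{5} — sig = [2:1,1,1]
  • {4,7}:  v_{4} + v_{7} = v_{3} + v_{5} + 3·v_{8} — sig = [2:1,1,3]
  • {1,7}:  v_{1} + v_{7} = 2·v_{2} — sig = [2:2]
  • {2,4}:  v_{2} + v_{4} = 2·v_{8} — sig = [2:2]
  • {4,6}:  v_{4} + v_{6} = 3·v_{8} — sig = [2:3]
  • {3,5,6}:  v_{3} + v_{5} + v_{6} = v_{7} — sig = [3:1]
  • {1,3,4,5}:  v_{1} + v_{3} + v_{4} + v_{5} = v_{8} — sig = [4:1]
  • {1,3,5,8}:  v_{1} + v_{3} + v_{5} + v_{8} = v_{2} — sig = [4:1]

Hence PRS(X_Σ) =
    |P|=2: 9 collections, coeffs (), (1), (1), (1,1,1), (1,1,1), (1,1,3), (2), (2), (3)
    |P|=3: 1 collection, coeffs (1)
    |P|=4: 2 collections, coeffs (1), (1)


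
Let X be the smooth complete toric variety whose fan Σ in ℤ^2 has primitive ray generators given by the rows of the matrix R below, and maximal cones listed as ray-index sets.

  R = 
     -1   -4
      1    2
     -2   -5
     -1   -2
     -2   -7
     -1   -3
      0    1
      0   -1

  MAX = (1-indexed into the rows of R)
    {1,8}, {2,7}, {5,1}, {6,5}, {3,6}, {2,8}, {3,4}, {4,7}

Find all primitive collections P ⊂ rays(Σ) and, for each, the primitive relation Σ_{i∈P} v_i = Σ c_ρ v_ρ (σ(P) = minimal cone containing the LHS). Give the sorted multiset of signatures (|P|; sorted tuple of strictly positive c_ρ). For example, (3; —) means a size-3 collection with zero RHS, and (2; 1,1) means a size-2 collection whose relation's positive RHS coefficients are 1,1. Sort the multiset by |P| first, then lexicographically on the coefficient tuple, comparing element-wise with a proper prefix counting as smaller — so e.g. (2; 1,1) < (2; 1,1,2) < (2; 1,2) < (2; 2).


Primitive collections (20):

  {2,4}:  v_{2} + v_{4} = 0  →  sig = (2; —)
  {7,8}:  v_{7} + v_{8} = 0  →  sig = (2; —)
  {1,6}:  v_{1} + v_{6} = v_{5}  →  sig = (2; 1)
  {1,7}:  v_{1} + v_{7} = v_{6}  →  sig = (2; 1)
  {2,3}:  v_{2} + v_{3} = v_{6}  →  sig = (2; 1)
  {2,6}:  v_{2} + v_{6} = v_{8}  →  sig = (2; 1)
  {4,6}:  v_{4} + v_{6} = v_{3}  →  sig = (2; 1)
  {4,8}:  v_{4} + v_{8} = v_{6}  →  sig = (2; 1)
  {6,7}:  v_{6} + v_{7} = v_{4}  →  sig = (2; 1)
  {6,8}:  v_{6} + v_{8} = v_{1}  →  sig = (2; 1)
  {2,5}:  v_{2} + v_{5} = v_{1} + v_{8}  →  sig = (2; 1,1)
  {1,2}:  v_{1} + v_{2} = 2·v_{8}  →  sig = (2; 2)
  {1,4}:  v_{1} + v_{4} = 2·v_{6}  →  sig = (2; 2)
  {3,7}:  v_{3} + v_{7} = 2·v_{4}  →  sig = (2; 2)
  {3,8}:  v_{3} + v_{8} = 2·v_{6}  →  sig = (2; 2)
  {5,7}:  v_{5} + v_{7} = 2·v_{6}  →  sig = (2; 2)
  {5,8}:  v_{5} + v_{8} = 2·v_{1}  →  sig = (2; 2)
  {1,3}:  v_{1} + v_{3} = 3·v_{6}  →  sig = (2; 3)
  {4,5}:  v_{4} + v_{5} = 3·v_{6}  →  sig = (2; 3)
  {3,5}:  v_{3} + v_{5} = 4·v_{6}  →  sig = (2; 4)

so the primitive-relation signature multiset is
    (2; —)
    (2; —)
    (2; 1)
    (2; 1)
    (2; 1)
    (2; 1)
    (2; 1)
    (2; 1)
    (2; 1)
    (2; 1)
    (2; 1,1)
    (2; 2)
    (2; 2)
    (2; 2)
    (2; 2)
    (2; 2)
    (2; 2)
    (2; 3)
    (2; 3)
    (2; 4)


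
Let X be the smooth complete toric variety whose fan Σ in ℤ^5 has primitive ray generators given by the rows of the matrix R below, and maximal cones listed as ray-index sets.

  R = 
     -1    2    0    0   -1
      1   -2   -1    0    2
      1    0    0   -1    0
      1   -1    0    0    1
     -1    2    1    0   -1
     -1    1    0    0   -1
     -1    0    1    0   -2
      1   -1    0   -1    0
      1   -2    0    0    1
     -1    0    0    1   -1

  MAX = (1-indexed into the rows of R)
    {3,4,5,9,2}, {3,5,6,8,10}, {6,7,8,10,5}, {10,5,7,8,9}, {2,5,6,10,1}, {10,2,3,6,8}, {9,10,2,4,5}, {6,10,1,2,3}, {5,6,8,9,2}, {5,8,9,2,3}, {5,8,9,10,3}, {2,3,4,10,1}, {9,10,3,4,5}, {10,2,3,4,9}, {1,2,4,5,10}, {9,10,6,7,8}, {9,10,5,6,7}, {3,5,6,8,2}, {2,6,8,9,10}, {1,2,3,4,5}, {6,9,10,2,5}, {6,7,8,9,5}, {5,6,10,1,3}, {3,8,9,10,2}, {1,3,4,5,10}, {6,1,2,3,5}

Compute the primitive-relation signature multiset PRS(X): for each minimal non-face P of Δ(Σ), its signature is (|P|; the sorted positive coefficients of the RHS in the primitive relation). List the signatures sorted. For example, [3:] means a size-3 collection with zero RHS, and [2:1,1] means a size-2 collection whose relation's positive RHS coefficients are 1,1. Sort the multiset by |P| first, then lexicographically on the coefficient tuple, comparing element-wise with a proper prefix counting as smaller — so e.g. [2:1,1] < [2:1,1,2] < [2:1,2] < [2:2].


|primitive collections| = 12. Relations:

  {1,9}:  v_{1} + v_{9} = 0  ⟹  sig = [2:]
  {4,6}:  v_{4} + v_{6} = 0  ⟹  sig = [2:]
  {1,8}:  v_{1} + v_{8} = v_{3} + v_{6}  ⟹  sig = [2:1,1]
  {4,8}:  v_{4} + v_{8} = v_{3} + v_{9}  ⟹  sig = [2:1,1]
  {1,7}:  v_{1} + v_{7} = v_{5} + v_{6} + v_{8} + v_{10}  ⟹  sig = [2:1,1,1,1]
  {4,7}:  v_{4} + v_{7} = v_{5} + v_{8} + v_{9} + v_{10}  ⟹  sig = [2:1,1,1,1]
  {3,7}:  v_{3} + v_{7} = v_{5} + 2·v_{8} + v_{10}  ⟹  sig = [2:1,1,2]
  {2,7}:  v_{2} + v_{7} = 2·v_{6} + 2·v_{9}  ⟹  sig = [2:2,2]
  {3,6,9}:  v_{3} + v_{6} + v_{9} = v_{8}  ⟹  sig = [3:1]
  {2,3,5,10}:  v_{2} + v_{3} + v_{5} + v_{10} = 0  ⟹  sig = [4:]
  {2,5,8,10}:  v_{2} + v_{5} + v_{8} + v_{10} = v_{6} + v_{9}  ⟹  sig = [4:1,1]
  {5,6,8,9,10}:  v_{5} + v_{6} + v_{8} + v_{9} + v_{10} = v_{7}  ⟹  sig = [5:1]

so the primitive-relation signature multiset is
{ [2:] ×2,  [2:1,1] ×2,  [2:1,1,1,1] ×2,  [2:1,1,2],  [2:2,2],  [3:1],  [4:],  [4:1,1],  [5:1] }


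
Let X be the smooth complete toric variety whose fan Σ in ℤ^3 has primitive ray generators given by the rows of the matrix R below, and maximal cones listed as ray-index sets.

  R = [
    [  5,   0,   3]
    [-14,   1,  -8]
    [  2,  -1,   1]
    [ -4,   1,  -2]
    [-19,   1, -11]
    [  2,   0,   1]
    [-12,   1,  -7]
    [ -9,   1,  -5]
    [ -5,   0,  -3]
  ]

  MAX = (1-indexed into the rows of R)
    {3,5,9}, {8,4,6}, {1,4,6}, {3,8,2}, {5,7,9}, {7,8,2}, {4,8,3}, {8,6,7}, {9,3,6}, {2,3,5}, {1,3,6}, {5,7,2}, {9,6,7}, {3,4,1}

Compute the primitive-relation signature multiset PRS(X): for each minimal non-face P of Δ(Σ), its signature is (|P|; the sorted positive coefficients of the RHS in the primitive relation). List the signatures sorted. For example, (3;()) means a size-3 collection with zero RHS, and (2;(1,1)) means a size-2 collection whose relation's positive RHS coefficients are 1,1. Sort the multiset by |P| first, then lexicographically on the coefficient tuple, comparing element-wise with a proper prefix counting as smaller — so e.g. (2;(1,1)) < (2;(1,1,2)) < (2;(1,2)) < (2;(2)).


|primitive collections| = 17. Relations:

  • {1,9}:  v_{1} + v_{9} = 0  ⟹  sig = (2;())
  • {1,2}:  v_{1} + v_{2} = v_{8}  ⟹  sig = (2;(1))
  • {1,5}:  v_{1} + v_{5} = v_{2}  ⟹  sig = (2;(1))
  • {1,8}:  v_{1} + v_{8} = v_{4}  ⟹  sig = (2;(1))
  • {2,6}:  v_{2} + v_{6} = v_{7}  ⟹  sig = (2;(1))
  • {2,9}:  v_{2} + v_{9} = v_{5}  ⟹  sig = (2;(1))
  • {4,9}:  v_{4} + v_{9} = v_{8}  ⟹  sig = (2;(1))
  • {8,9}:  v_{8} + v_{9} = v_{2}  ⟹  sig = (2;(1))
  • {1,7}:  v_{1} + v_{7} = v_{6} + v_{8}  ⟹  sig = (2;(1,1))
  • {4,5}:  v_{4} + v_{5} = v_{2} + v_{8}  ⟹  sig = (2;(1,1))
  • {5,6}:  v_{5} + v_{6} = v_{7} + v_{9}  ⟹  sig = (2;(1,1))
  • {4,7}:  v_{4} + v_{7} = v_{6} + 2·v_{8}  ⟹  sig = (2;(1,2))
  • {2,4}:  v_{2} + v_{4} = 2·v_{8}  ⟹  sig = (2;(2))
  • {3,7}:  v_{3} + v_{7} = 2·v_{9}  ⟹  sig = (2;(2))
  • {5,8}:  v_{5} + v_{8} = 2·v_{2}  ⟹  sig = (2;(2))
  • {3,4,6}:  v_{3} + v_{4} + v_{6} = 0  ⟹  sig = (3;())
  • {3,6,8}:  v_{3} + v_{6} + v_{8} = v_{9}  ⟹  sig = (3;(1))

Signatures (|P|; sorted positive RHS coefficients), sorted:
{ (2;()),  (2;(1)) ×7,  (2;(1,1)) ×3,  (2;(1,2)),  (2;(2)) ×3,  (3;()),  (3;(1)) }


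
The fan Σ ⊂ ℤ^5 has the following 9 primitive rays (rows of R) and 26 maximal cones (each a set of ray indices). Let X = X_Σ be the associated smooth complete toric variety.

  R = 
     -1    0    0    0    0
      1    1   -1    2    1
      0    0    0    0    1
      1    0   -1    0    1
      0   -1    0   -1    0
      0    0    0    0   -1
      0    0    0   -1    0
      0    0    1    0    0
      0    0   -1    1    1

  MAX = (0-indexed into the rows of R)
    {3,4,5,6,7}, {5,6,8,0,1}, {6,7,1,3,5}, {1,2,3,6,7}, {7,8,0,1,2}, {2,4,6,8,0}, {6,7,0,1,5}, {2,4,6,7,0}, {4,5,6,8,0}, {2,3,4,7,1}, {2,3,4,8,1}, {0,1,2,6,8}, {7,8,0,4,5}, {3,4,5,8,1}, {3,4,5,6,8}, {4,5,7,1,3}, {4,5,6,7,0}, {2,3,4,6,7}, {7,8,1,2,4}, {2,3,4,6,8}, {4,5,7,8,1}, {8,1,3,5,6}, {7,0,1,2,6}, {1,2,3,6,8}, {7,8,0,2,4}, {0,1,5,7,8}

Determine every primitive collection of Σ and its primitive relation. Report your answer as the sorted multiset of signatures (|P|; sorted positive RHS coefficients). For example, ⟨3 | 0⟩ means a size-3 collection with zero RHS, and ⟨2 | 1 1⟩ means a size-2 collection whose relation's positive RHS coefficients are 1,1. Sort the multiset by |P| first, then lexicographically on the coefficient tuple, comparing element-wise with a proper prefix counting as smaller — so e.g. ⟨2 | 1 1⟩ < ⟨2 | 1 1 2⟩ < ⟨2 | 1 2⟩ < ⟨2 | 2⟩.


The 6 primitive collections of Σ (r=9, n=5):

  {2,5}:  v_{2} + v_{5} = 0  so sig = ⟨2 | 0⟩
  {0,3}:  v_{0} + v_{3} = v_{6} + v_{8}  so sig = ⟨2 | 1 1⟩
  {0,1,4}:  v_{0} + v_{1} + v_{4} = v_{8}  so sig = ⟨3 | 1⟩
  {1,4,6}:  v_{1} + v_{4} + v_{6} = v_{3}  so sig = ⟨3 | 1⟩
  {6,7,8}:  v_{6} + v_{7} + v_{8} = v_{2}  so sig = ⟨3 | 1⟩
  {3,7,8}:  v_{3} + v_{7} + v_{8} = v_{1} + v_{2} + v_{4}  so sig = ⟨3 | 1 1 1⟩

Sorted signature multiset PRS(X):
{ ⟨2 | 0⟩,  ⟨2 | 1 1⟩,  ⟨3 | 1⟩ ×3,  ⟨3 | 1 1 1⟩ }


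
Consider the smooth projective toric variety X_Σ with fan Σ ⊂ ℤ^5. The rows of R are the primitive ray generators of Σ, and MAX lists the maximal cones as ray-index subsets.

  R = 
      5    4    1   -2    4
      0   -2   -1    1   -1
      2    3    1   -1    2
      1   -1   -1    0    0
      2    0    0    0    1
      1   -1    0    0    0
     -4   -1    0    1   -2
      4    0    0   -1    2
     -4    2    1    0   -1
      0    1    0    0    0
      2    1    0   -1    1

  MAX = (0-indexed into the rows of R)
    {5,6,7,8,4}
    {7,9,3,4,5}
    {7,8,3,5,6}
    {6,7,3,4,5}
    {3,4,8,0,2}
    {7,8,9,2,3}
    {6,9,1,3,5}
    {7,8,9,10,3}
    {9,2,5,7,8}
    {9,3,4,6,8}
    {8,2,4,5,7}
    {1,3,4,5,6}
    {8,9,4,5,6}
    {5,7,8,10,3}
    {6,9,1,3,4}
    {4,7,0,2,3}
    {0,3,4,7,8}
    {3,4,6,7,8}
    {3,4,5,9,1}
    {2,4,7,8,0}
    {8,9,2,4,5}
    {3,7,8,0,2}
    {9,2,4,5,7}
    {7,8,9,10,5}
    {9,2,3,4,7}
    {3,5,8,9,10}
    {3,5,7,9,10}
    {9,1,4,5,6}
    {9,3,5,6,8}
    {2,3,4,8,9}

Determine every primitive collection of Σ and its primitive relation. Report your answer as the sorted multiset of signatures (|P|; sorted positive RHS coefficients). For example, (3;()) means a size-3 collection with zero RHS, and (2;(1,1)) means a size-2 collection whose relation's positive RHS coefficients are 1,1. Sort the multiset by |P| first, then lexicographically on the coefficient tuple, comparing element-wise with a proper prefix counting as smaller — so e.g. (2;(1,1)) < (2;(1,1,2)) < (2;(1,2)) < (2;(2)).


20 collections generate NE(X_Σ); each relation:

  • {0,5}:  v_{0} + v_{5} = v_{2} + v_{7}  ⟹  sig = (2;(1,1))
  • {1,2}:  v_{1} + v_{2} = v_{4} + v_{9}  ⟹  sig = (2;(1,1))
  • {1,8}:  v_{1} + v_{8} = v_{6} + v_{9}  ⟹  sig = (2;(1,1))
  • {2,6}:  v_{2} + v_{6} = v_{4} + v_{8}  ⟹  sig = (2;(1,1))
  • {4,10}:  v_{4} + v_{10} = v_{7} + v_{9}  ⟹  sig = (2;(1,1))
  • {0,1}:  v_{0} + v_{1} = v_{2} + v_{3} + v_{4}  ⟹  sig = (2;(1,1,1))
  • {1,7}:  v_{1} + v_{7} = v_{3} + v_{4} + v_{5}  ⟹  sig = (2;(1,1,1))
  • {1,10}:  v_{1} + v_{10} = v_{3} + v_{5} + v_{9}  ⟹  sig = (2;(1,1,1))
  • {6,10}:  v_{6} + v_{10} = v_{3} + v_{5} + v_{8}  ⟹  sig = (2;(1,1,1))
  • {0,10}:  v_{0} + v_{10} = v_{2} + v_{3} + 2·v_{7} + v_{8} + v_{9}  ⟹  sig = (2;(1,1,1,1,2))
  • {0,6}:  v_{0} + v_{6} = v_{3} + 2·v_{4} + v_{7} + 2·v_{8}  ⟹  sig = (2;(1,1,2,2))
  • {0,9}:  v_{0} + v_{9} = 2·v_{2} + v_{3}  ⟹  sig = (2;(1,2))
  • {2,10}:  v_{2} + v_{10} = 2·v_{7} + v_{8} + 2·v_{9}  ⟹  sig = (2;(1,2,2))
  • {6,7,9}:  v_{6} + v_{7} + v_{9} = 0  ⟹  sig = (3;())
  • {2,3,5}:  v_{2} + v_{3} + v_{5} = v_{7} + v_{9}  ⟹  sig = (3;(1,1))
  • {3,4,5,8}:  v_{3} + v_{4} + v_{5} + v_{8} = 0  ⟹  sig = (4;())
  • {4,7,8,9}:  v_{4} + v_{7} + v_{8} + v_{9} = v_{2}  ⟹  sig = (4;(1))
  • {2,3,4,7,8}:  v_{2} + v_{3} + v_{4} + v_{7} + v_{8} = v_{0}  ⟹  sig = (5;(1))
  • {3,4,5,6,9}:  v_{3} + v_{4} + v_{5} + v_{6} + v_{9} = v_{1}  ⟹  sig = (5;(1))
  • {3,5,7,8,9}:  v_{3} + v_{5} + v_{7} + v_{8} + v_{9} = v_{10}  ⟹  sig = (5;(1))

Sorted signature multiset PRS(X):
    |P|=2: 13 collections, coeffs (1,1), (1,1), (1,1), (1,1), (1,1), (1,1,1), (1,1,1), (1,1,1), (1,1,1), (1,1,1,1,2), (1,1,2,2), (1,2), (1,2,2)
    |P|=3: 2 collections, coeffs (), (1,1)
    |P|=4: 2 collections, coeffs (), (1)
    |P|=5: 3 collections, coeffs (1), (1), (1)
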